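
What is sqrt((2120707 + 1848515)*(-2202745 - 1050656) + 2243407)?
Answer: I*sqrt(12913468580615) ≈ 3.5935e+6*I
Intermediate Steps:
sqrt((2120707 + 1848515)*(-2202745 - 1050656) + 2243407) = sqrt(3969222*(-3253401) + 2243407) = sqrt(-12913470824022 + 2243407) = sqrt(-12913468580615) = I*sqrt(12913468580615)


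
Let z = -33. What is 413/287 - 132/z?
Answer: 223/41 ≈ 5.4390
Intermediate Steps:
413/287 - 132/z = 413/287 - 132/(-33) = 413*(1/287) - 132*(-1/33) = 59/41 + 4 = 223/41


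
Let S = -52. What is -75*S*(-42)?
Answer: -163800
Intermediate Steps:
-75*S*(-42) = -75*(-52)*(-42) = 3900*(-42) = -163800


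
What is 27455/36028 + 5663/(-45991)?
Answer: 1058656341/1656963748 ≈ 0.63891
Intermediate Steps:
27455/36028 + 5663/(-45991) = 27455*(1/36028) + 5663*(-1/45991) = 27455/36028 - 5663/45991 = 1058656341/1656963748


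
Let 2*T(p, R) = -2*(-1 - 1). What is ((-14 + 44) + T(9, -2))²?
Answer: 1024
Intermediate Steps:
T(p, R) = 2 (T(p, R) = (-2*(-1 - 1))/2 = (-2*(-2))/2 = (½)*4 = 2)
((-14 + 44) + T(9, -2))² = ((-14 + 44) + 2)² = (30 + 2)² = 32² = 1024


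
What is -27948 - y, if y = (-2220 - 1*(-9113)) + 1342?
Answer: -36183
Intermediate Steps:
y = 8235 (y = (-2220 + 9113) + 1342 = 6893 + 1342 = 8235)
-27948 - y = -27948 - 1*8235 = -27948 - 8235 = -36183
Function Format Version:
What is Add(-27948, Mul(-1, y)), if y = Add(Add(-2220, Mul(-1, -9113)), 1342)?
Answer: -36183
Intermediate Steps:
y = 8235 (y = Add(Add(-2220, 9113), 1342) = Add(6893, 1342) = 8235)
Add(-27948, Mul(-1, y)) = Add(-27948, Mul(-1, 8235)) = Add(-27948, -8235) = -36183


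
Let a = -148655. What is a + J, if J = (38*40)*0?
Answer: -148655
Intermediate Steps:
J = 0 (J = 1520*0 = 0)
a + J = -148655 + 0 = -148655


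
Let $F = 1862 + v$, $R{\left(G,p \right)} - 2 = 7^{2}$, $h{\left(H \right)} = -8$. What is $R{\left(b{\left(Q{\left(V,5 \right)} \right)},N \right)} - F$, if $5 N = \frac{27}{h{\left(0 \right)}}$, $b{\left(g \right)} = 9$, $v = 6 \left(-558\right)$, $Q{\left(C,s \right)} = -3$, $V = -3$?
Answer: $1537$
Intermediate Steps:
$v = -3348$
$N = - \frac{27}{40}$ ($N = \frac{27 \frac{1}{-8}}{5} = \frac{27 \left(- \frac{1}{8}\right)}{5} = \frac{1}{5} \left(- \frac{27}{8}\right) = - \frac{27}{40} \approx -0.675$)
$R{\left(G,p \right)} = 51$ ($R{\left(G,p \right)} = 2 + 7^{2} = 2 + 49 = 51$)
$F = -1486$ ($F = 1862 - 3348 = -1486$)
$R{\left(b{\left(Q{\left(V,5 \right)} \right)},N \right)} - F = 51 - -1486 = 51 + 1486 = 1537$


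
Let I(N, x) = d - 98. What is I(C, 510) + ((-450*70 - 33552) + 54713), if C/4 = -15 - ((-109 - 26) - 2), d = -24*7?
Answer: -10605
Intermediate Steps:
d = -168
C = 488 (C = 4*(-15 - ((-109 - 26) - 2)) = 4*(-15 - (-135 - 2)) = 4*(-15 - 1*(-137)) = 4*(-15 + 137) = 4*122 = 488)
I(N, x) = -266 (I(N, x) = -168 - 98 = -266)
I(C, 510) + ((-450*70 - 33552) + 54713) = -266 + ((-450*70 - 33552) + 54713) = -266 + ((-31500 - 33552) + 54713) = -266 + (-65052 + 54713) = -266 - 10339 = -10605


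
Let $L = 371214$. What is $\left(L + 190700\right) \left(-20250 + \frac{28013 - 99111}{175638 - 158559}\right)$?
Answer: $- \frac{194377767383072}{17079} \approx -1.1381 \cdot 10^{10}$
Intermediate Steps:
$\left(L + 190700\right) \left(-20250 + \frac{28013 - 99111}{175638 - 158559}\right) = \left(371214 + 190700\right) \left(-20250 + \frac{28013 - 99111}{175638 - 158559}\right) = 561914 \left(-20250 - \frac{71098}{17079}\right) = 561914 \left(- \frac{345920848}{17079}\right) = - \frac{194377767383072}{17079}$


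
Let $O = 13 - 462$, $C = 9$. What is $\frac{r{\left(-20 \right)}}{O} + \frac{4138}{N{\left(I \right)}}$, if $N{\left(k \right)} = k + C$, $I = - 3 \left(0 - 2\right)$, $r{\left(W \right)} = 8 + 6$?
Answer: $\frac{1857752}{6735} \approx 275.84$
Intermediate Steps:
$r{\left(W \right)} = 14$
$I = 6$ ($I = \left(-3\right) \left(-2\right) = 6$)
$N{\left(k \right)} = 9 + k$ ($N{\left(k \right)} = k + 9 = 9 + k$)
$O = -449$ ($O = 13 - 462 = -449$)
$\frac{r{\left(-20 \right)}}{O} + \frac{4138}{N{\left(I \right)}} = \frac{14}{-449} + \frac{4138}{9 + 6} = 14 \left(- \frac{1}{449}\right) + \frac{4138}{15} = - \frac{14}{449} + 4138 \cdot \frac{1}{15} = - \frac{14}{449} + \frac{4138}{15} = \frac{1857752}{6735}$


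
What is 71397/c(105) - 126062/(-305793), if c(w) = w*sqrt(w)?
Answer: 126062/305793 + 7933*sqrt(105)/1225 ≈ 66.771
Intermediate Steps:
c(w) = w**(3/2)
71397/c(105) - 126062/(-305793) = 71397/(105**(3/2)) - 126062/(-305793) = 71397/((105*sqrt(105))) - 126062*(-1/305793) = 71397*(sqrt(105)/11025) + 126062/305793 = 7933*sqrt(105)/1225 + 126062/305793 = 126062/305793 + 7933*sqrt(105)/1225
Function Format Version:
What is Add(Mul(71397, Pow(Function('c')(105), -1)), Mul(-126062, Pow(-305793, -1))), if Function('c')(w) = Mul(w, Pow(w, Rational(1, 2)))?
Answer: Add(Rational(126062, 305793), Mul(Rational(7933, 1225), Pow(105, Rational(1, 2)))) ≈ 66.771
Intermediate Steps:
Function('c')(w) = Pow(w, Rational(3, 2))
Add(Mul(71397, Pow(Function('c')(105), -1)), Mul(-126062, Pow(-305793, -1))) = Add(Mul(71397, Pow(Pow(105, Rational(3, 2)), -1)), Mul(-126062, Pow(-305793, -1))) = Add(Mul(71397, Pow(Mul(105, Pow(105, Rational(1, 2))), -1)), Mul(-126062, Rational(-1, 305793))) = Add(Mul(71397, Mul(Rational(1, 11025), Pow(105, Rational(1, 2)))), Rational(126062, 305793)) = Add(Mul(Rational(7933, 1225), Pow(105, Rational(1, 2))), Rational(126062, 305793)) = Add(Rational(126062, 305793), Mul(Rational(7933, 1225), Pow(105, Rational(1, 2))))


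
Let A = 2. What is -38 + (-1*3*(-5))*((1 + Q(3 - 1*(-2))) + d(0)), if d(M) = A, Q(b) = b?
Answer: 82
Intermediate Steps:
d(M) = 2
-38 + (-1*3*(-5))*((1 + Q(3 - 1*(-2))) + d(0)) = -38 + (-1*3*(-5))*((1 + (3 - 1*(-2))) + 2) = -38 + (-3*(-5))*((1 + (3 + 2)) + 2) = -38 + 15*((1 + 5) + 2) = -38 + 15*(6 + 2) = -38 + 15*8 = -38 + 120 = 82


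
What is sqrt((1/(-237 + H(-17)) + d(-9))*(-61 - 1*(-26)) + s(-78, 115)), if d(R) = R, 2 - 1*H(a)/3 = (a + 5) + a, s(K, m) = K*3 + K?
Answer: sqrt(467)/12 ≈ 1.8008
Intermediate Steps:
s(K, m) = 4*K (s(K, m) = 3*K + K = 4*K)
H(a) = -9 - 6*a (H(a) = 6 - 3*((a + 5) + a) = 6 - 3*((5 + a) + a) = 6 - 3*(5 + 2*a) = 6 + (-15 - 6*a) = -9 - 6*a)
sqrt((1/(-237 + H(-17)) + d(-9))*(-61 - 1*(-26)) + s(-78, 115)) = sqrt((1/(-237 + (-9 - 6*(-17))) - 9)*(-61 - 1*(-26)) + 4*(-78)) = sqrt((1/(-237 + (-9 + 102)) - 9)*(-61 + 26) - 312) = sqrt((1/(-237 + 93) - 9)*(-35) - 312) = sqrt((1/(-144) - 9)*(-35) - 312) = sqrt((-1/144 - 9)*(-35) - 312) = sqrt(-1297/144*(-35) - 312) = sqrt(45395/144 - 312) = sqrt(467/144) = sqrt(467)/12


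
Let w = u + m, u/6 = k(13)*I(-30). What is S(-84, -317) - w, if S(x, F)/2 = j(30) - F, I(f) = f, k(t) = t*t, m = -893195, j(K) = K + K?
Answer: 924369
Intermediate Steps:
j(K) = 2*K
k(t) = t²
u = -30420 (u = 6*(13²*(-30)) = 6*(169*(-30)) = 6*(-5070) = -30420)
S(x, F) = 120 - 2*F (S(x, F) = 2*(2*30 - F) = 2*(60 - F) = 120 - 2*F)
w = -923615 (w = -30420 - 893195 = -923615)
S(-84, -317) - w = (120 - 2*(-317)) - 1*(-923615) = (120 + 634) + 923615 = 754 + 923615 = 924369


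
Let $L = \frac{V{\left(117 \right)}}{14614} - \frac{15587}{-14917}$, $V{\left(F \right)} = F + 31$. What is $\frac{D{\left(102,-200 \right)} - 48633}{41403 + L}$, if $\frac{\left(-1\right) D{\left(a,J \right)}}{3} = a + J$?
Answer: $- \frac{1756293136647}{1504326893408} \approx -1.1675$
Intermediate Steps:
$V{\left(F \right)} = 31 + F$
$D{\left(a,J \right)} = - 3 J - 3 a$ ($D{\left(a,J \right)} = - 3 \left(a + J\right) = - 3 \left(J + a\right) = - 3 J - 3 a$)
$L = \frac{114998067}{108998519}$ ($L = \frac{31 + 117}{14614} - \frac{15587}{-14917} = 148 \cdot \frac{1}{14614} - - \frac{15587}{14917} = \frac{74}{7307} + \frac{15587}{14917} = \frac{114998067}{108998519} \approx 1.055$)
$\frac{D{\left(102,-200 \right)} - 48633}{41403 + L} = \frac{\left(\left(-3\right) \left(-200\right) - 306\right) - 48633}{41403 + \frac{114998067}{108998519}} = \frac{\left(600 - 306\right) - 48633}{\frac{4512980680224}{108998519}} = \left(294 - 48633\right) \frac{108998519}{4512980680224} = \left(-48339\right) \frac{108998519}{4512980680224} = - \frac{1756293136647}{1504326893408}$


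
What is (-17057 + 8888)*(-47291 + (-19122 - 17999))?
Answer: 689561628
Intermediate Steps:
(-17057 + 8888)*(-47291 + (-19122 - 17999)) = -8169*(-47291 - 37121) = -8169*(-84412) = 689561628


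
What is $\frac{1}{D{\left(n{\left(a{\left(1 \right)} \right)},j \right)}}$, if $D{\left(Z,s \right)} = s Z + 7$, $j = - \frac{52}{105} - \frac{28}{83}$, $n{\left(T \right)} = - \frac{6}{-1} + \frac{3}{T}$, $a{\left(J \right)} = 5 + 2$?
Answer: $\frac{4067}{6701} \approx 0.60692$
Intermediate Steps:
$a{\left(J \right)} = 7$
$n{\left(T \right)} = 6 + \frac{3}{T}$ ($n{\left(T \right)} = \left(-6\right) \left(-1\right) + \frac{3}{T} = 6 + \frac{3}{T}$)
$j = - \frac{7256}{8715}$ ($j = \left(-52\right) \frac{1}{105} - \frac{28}{83} = - \frac{52}{105} - \frac{28}{83} = - \frac{7256}{8715} \approx -0.83259$)
$D{\left(Z,s \right)} = 7 + Z s$ ($D{\left(Z,s \right)} = Z s + 7 = 7 + Z s$)
$\frac{1}{D{\left(n{\left(a{\left(1 \right)} \right)},j \right)}} = \frac{1}{7 + \left(6 + \frac{3}{7}\right) \left(- \frac{7256}{8715}\right)} = \frac{1}{7 + \frac{45}{7} \left(- \frac{7256}{8715}\right)} = \frac{1}{7 - \frac{21768}{4067}} = \frac{1}{\frac{6701}{4067}} = \frac{4067}{6701}$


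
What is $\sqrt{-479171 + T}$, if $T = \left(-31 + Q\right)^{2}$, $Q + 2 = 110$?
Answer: $7 i \sqrt{9658} \approx 687.93 i$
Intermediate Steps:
$Q = 108$ ($Q = -2 + 110 = 108$)
$T = 5929$ ($T = \left(-31 + 108\right)^{2} = 77^{2} = 5929$)
$\sqrt{-479171 + T} = \sqrt{-479171 + 5929} = \sqrt{-473242} = 7 i \sqrt{9658}$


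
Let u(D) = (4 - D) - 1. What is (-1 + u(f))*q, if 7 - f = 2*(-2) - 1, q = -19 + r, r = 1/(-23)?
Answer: 4380/23 ≈ 190.43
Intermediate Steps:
r = -1/23 ≈ -0.043478
q = -438/23 (q = -19 - 1/23 = -438/23 ≈ -19.043)
f = 12 (f = 7 - (2*(-2) - 1) = 7 - (-4 - 1) = 7 - 1*(-5) = 7 + 5 = 12)
u(D) = 3 - D
(-1 + u(f))*q = (-1 + (3 - 1*12))*(-438/23) = (-1 + (3 - 12))*(-438/23) = (-1 - 9)*(-438/23) = -10*(-438/23) = 4380/23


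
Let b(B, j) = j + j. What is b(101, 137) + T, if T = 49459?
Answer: 49733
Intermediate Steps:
b(B, j) = 2*j
b(101, 137) + T = 2*137 + 49459 = 274 + 49459 = 49733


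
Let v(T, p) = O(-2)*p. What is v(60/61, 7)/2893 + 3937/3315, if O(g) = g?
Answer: 11343331/9590295 ≈ 1.1828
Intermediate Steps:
v(T, p) = -2*p
v(60/61, 7)/2893 + 3937/3315 = -2*7/2893 + 3937/3315 = -14*1/2893 + 3937*(1/3315) = -14/2893 + 3937/3315 = 11343331/9590295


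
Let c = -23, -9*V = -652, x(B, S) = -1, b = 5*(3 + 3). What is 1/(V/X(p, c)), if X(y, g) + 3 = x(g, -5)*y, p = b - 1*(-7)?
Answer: -90/163 ≈ -0.55215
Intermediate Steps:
b = 30 (b = 5*6 = 30)
V = 652/9 (V = -⅑*(-652) = 652/9 ≈ 72.444)
p = 37 (p = 30 - 1*(-7) = 30 + 7 = 37)
X(y, g) = -3 - y
1/(V/X(p, c)) = 1/(652/(9*(-3 - 1*37))) = 1/(652/(9*(-3 - 37))) = 1/((652/9)/(-40)) = 1/((652/9)*(-1/40)) = 1/(-163/90) = -90/163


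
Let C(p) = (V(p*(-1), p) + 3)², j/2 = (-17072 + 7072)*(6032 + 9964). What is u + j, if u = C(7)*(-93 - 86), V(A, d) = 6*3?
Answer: -319998939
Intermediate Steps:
V(A, d) = 18
j = -319920000 (j = 2*((-17072 + 7072)*(6032 + 9964)) = 2*(-10000*15996) = 2*(-159960000) = -319920000)
C(p) = 441 (C(p) = (18 + 3)² = 21² = 441)
u = -78939 (u = 441*(-93 - 86) = 441*(-179) = -78939)
u + j = -78939 - 319920000 = -319998939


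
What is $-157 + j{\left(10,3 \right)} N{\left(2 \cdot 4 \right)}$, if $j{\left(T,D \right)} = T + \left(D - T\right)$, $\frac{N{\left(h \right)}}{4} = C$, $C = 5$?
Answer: $-97$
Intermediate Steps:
$N{\left(h \right)} = 20$ ($N{\left(h \right)} = 4 \cdot 5 = 20$)
$j{\left(T,D \right)} = D$
$-157 + j{\left(10,3 \right)} N{\left(2 \cdot 4 \right)} = -157 + 3 \cdot 20 = -157 + 60 = -97$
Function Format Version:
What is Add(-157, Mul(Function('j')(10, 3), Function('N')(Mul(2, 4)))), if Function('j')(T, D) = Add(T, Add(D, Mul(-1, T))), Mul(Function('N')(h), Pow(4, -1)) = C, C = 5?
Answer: -97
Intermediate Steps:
Function('N')(h) = 20 (Function('N')(h) = Mul(4, 5) = 20)
Function('j')(T, D) = D
Add(-157, Mul(Function('j')(10, 3), Function('N')(Mul(2, 4)))) = Add(-157, Mul(3, 20)) = Add(-157, 60) = -97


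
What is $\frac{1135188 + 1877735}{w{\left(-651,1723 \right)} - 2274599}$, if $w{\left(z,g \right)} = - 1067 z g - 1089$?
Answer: $\frac{3012923}{1194549403} \approx 0.0025222$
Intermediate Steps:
$w{\left(z,g \right)} = -1089 - 1067 g z$ ($w{\left(z,g \right)} = - 1067 g z - 1089 = -1089 - 1067 g z$)
$\frac{1135188 + 1877735}{w{\left(-651,1723 \right)} - 2274599} = \frac{1135188 + 1877735}{\left(-1089 - 1838441 \left(-651\right)\right) - 2274599} = \frac{3012923}{\left(-1089 + 1196825091\right) - 2274599} = \frac{3012923}{1196824002 - 2274599} = \frac{3012923}{1194549403}$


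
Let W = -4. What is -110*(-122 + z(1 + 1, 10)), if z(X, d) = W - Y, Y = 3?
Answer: 14190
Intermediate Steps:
z(X, d) = -7 (z(X, d) = -4 - 1*3 = -4 - 3 = -7)
-110*(-122 + z(1 + 1, 10)) = -110*(-122 - 7) = -110*(-129) = 14190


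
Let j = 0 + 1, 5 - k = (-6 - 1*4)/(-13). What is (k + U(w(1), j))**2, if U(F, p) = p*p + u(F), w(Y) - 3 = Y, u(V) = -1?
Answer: 3025/169 ≈ 17.899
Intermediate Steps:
k = 55/13 (k = 5 - (-6 - 1*4)/(-13) = 5 - (-6 - 4)*(-1)/13 = 5 - (-10)*(-1)/13 = 5 - 1*10/13 = 5 - 10/13 = 55/13 ≈ 4.2308)
j = 1
w(Y) = 3 + Y
U(F, p) = -1 + p**2 (U(F, p) = p*p - 1 = p**2 - 1 = -1 + p**2)
(k + U(w(1), j))**2 = (55/13 + (-1 + 1**2))**2 = (55/13 + (-1 + 1))**2 = (55/13 + 0)**2 = (55/13)**2 = 3025/169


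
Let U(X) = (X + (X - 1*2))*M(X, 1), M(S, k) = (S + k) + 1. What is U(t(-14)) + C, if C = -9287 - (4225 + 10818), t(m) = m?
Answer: -23970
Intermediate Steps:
M(S, k) = 1 + S + k
U(X) = (-2 + 2*X)*(2 + X) (U(X) = (X + (X - 1*2))*(1 + X + 1) = (X + (X - 2))*(2 + X) = (X + (-2 + X))*(2 + X) = (-2 + 2*X)*(2 + X))
C = -24330 (C = -9287 - 1*15043 = -9287 - 15043 = -24330)
U(t(-14)) + C = 2*(-1 - 14)*(2 - 14) - 24330 = 2*(-15)*(-12) - 24330 = 360 - 24330 = -23970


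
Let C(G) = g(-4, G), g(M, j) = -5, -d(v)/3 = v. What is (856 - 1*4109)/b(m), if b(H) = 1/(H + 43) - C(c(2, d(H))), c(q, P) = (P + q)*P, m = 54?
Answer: -315541/486 ≈ -649.26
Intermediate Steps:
d(v) = -3*v
c(q, P) = P*(P + q)
C(G) = -5
b(H) = 5 + 1/(43 + H) (b(H) = 1/(H + 43) - 1*(-5) = 1/(43 + H) + 5 = 5 + 1/(43 + H))
(856 - 1*4109)/b(m) = (856 - 1*4109)/(((216 + 5*54)/(43 + 54))) = (856 - 4109)/(((216 + 270)/97)) = -3253/((1/97)*486) = -3253/486/97 = -3253*97/486 = -315541/486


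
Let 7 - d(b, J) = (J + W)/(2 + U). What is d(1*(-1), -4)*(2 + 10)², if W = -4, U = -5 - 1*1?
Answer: 720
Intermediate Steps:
U = -6 (U = -5 - 1 = -6)
d(b, J) = 6 + J/4 (d(b, J) = 7 - (J - 4)/(2 - 6) = 7 - (-4 + J)/(-4) = 7 - (-4 + J)*(-1)/4 = 7 - (1 - J/4) = 7 + (-1 + J/4) = 6 + J/4)
d(1*(-1), -4)*(2 + 10)² = (6 + (¼)*(-4))*(2 + 10)² = (6 - 1)*12² = 5*144 = 720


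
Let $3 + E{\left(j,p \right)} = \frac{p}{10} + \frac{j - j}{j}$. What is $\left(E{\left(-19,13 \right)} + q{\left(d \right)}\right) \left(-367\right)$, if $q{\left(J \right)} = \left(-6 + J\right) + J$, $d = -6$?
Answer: $\frac{72299}{10} \approx 7229.9$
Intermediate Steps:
$E{\left(j,p \right)} = -3 + \frac{p}{10}$ ($E{\left(j,p \right)} = -3 + \left(\frac{p}{10} + \frac{j - j}{j}\right) = -3 + \left(p \frac{1}{10} + \frac{0}{j}\right) = -3 + \left(\frac{p}{10} + 0\right) = -3 + \frac{p}{10}$)
$q{\left(J \right)} = -6 + 2 J$
$\left(E{\left(-19,13 \right)} + q{\left(d \right)}\right) \left(-367\right) = \left(\left(-3 + \frac{1}{10} \cdot 13\right) + \left(-6 + 2 \left(-6\right)\right)\right) \left(-367\right) = \left(\left(-3 + \frac{13}{10}\right) - 18\right) \left(-367\right) = \left(- \frac{17}{10} - 18\right) \left(-367\right) = \left(- \frac{197}{10}\right) \left(-367\right) = \frac{72299}{10}$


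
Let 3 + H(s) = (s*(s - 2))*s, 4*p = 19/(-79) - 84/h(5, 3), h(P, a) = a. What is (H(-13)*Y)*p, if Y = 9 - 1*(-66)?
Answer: 212335425/158 ≈ 1.3439e+6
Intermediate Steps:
p = -2231/316 (p = (19/(-79) - 84/3)/4 = (19*(-1/79) - 84*⅓)/4 = (-19/79 - 28)/4 = (¼)*(-2231/79) = -2231/316 ≈ -7.0601)
H(s) = -3 + s²*(-2 + s) (H(s) = -3 + (s*(s - 2))*s = -3 + (s*(-2 + s))*s = -3 + s²*(-2 + s))
Y = 75 (Y = 9 + 66 = 75)
(H(-13)*Y)*p = ((-3 + (-13)³ - 2*(-13)²)*75)*(-2231/316) = ((-3 - 2197 - 2*169)*75)*(-2231/316) = ((-3 - 2197 - 338)*75)*(-2231/316) = -2538*75*(-2231/316) = -190350*(-2231/316) = 212335425/158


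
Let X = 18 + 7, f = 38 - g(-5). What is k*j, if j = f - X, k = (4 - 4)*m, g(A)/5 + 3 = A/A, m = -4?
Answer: 0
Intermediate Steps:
g(A) = -10 (g(A) = -15 + 5*(A/A) = -15 + 5*1 = -15 + 5 = -10)
f = 48 (f = 38 - 1*(-10) = 38 + 10 = 48)
X = 25
k = 0 (k = (4 - 4)*(-4) = 0*(-4) = 0)
j = 23 (j = 48 - 1*25 = 48 - 25 = 23)
k*j = 0*23 = 0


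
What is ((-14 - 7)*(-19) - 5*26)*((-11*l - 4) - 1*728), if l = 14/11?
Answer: -200674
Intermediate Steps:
l = 14/11 (l = 14*(1/11) = 14/11 ≈ 1.2727)
((-14 - 7)*(-19) - 5*26)*((-11*l - 4) - 1*728) = ((-14 - 7)*(-19) - 5*26)*((-11*14/11 - 4) - 1*728) = (-21*(-19) - 130)*((-14 - 4) - 728) = (399 - 130)*(-18 - 728) = 269*(-746) = -200674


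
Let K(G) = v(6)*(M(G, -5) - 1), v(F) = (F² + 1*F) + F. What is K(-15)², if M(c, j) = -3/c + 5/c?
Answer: 73984/25 ≈ 2959.4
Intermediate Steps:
M(c, j) = 2/c
v(F) = F² + 2*F (v(F) = (F² + F) + F = (F + F²) + F = F² + 2*F)
K(G) = -48 + 96/G (K(G) = (6*(2 + 6))*(2/G - 1) = (6*8)*(-1 + 2/G) = 48*(-1 + 2/G) = -48 + 96/G)
K(-15)² = (-48 + 96/(-15))² = (-48 + 96*(-1/15))² = (-48 - 32/5)² = (-272/5)² = 73984/25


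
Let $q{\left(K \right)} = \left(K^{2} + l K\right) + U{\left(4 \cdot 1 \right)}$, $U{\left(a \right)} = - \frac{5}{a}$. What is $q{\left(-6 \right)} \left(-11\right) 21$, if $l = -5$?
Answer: $- \frac{59829}{4} \approx -14957.0$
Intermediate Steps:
$q{\left(K \right)} = - \frac{5}{4} + K^{2} - 5 K$ ($q{\left(K \right)} = \left(K^{2} - 5 K\right) - \frac{5}{4 \cdot 1} = \left(K^{2} - 5 K\right) - \frac{5}{4} = - \frac{5}{4} + K^{2} - 5 K$)
$q{\left(-6 \right)} \left(-11\right) 21 = \left(- \frac{5}{4} + \left(-6\right)^{2} - -30\right) \left(-11\right) 21 = \left(- \frac{5}{4} + 36 + 30\right) \left(-11\right) 21 = \frac{259}{4} \left(-11\right) 21 = \left(- \frac{2849}{4}\right) 21 = - \frac{59829}{4}$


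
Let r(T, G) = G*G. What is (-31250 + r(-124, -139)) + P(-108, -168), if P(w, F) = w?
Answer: -12037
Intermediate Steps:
r(T, G) = G**2
(-31250 + r(-124, -139)) + P(-108, -168) = (-31250 + (-139)**2) - 108 = (-31250 + 19321) - 108 = -11929 - 108 = -12037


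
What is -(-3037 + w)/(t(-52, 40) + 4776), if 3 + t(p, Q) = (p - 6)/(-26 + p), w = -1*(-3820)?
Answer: -30537/186176 ≈ -0.16402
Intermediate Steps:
w = 3820
t(p, Q) = -3 + (-6 + p)/(-26 + p) (t(p, Q) = -3 + (p - 6)/(-26 + p) = -3 + (-6 + p)/(-26 + p))
-(-3037 + w)/(t(-52, 40) + 4776) = -(-3037 + 3820)/(2*(36 - 1*(-52))/(-26 - 52) + 4776) = -783/(2*(36 + 52)/(-78) + 4776) = -783/(2*(-1/78)*88 + 4776) = -783/(-88/39 + 4776) = -783/186176/39 = -783*39/186176 = -1*30537/186176 = -30537/186176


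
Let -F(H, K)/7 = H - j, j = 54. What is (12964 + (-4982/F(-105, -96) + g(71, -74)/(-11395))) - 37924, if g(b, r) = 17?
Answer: -5973874687/239295 ≈ -24964.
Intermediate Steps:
F(H, K) = 378 - 7*H (F(H, K) = -7*(H - 1*54) = -7*(H - 54) = -7*(-54 + H) = 378 - 7*H)
(12964 + (-4982/F(-105, -96) + g(71, -74)/(-11395))) - 37924 = (12964 + (-4982/(378 - 7*(-105)) + 17/(-11395))) - 37924 = (12964 + (-4982/(378 + 735) + 17*(-1/11395))) - 37924 = (12964 + (-4982/1113 - 17/11395)) - 37924 = (12964 + (-4982*1/1113 - 17/11395)) - 37924 = (12964 + (-94/21 - 17/11395)) - 37924 = (12964 - 1071487/239295) - 37924 = 3101148893/239295 - 37924 = -5973874687/239295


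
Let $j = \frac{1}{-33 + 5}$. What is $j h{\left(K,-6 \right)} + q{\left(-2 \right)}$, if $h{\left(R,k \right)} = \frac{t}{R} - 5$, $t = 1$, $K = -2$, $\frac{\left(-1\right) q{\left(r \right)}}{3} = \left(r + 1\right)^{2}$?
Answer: $- \frac{157}{56} \approx -2.8036$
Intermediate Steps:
$q{\left(r \right)} = - 3 \left(1 + r\right)^{2}$ ($q{\left(r \right)} = - 3 \left(r + 1\right)^{2} = - 3 \left(1 + r\right)^{2}$)
$h{\left(R,k \right)} = -5 + \frac{1}{R}$ ($h{\left(R,k \right)} = 1 \frac{1}{R} - 5 = \frac{1}{R} - 5 = -5 + \frac{1}{R}$)
$j = - \frac{1}{28}$ ($j = \frac{1}{-28} = - \frac{1}{28} \approx -0.035714$)
$j h{\left(K,-6 \right)} + q{\left(-2 \right)} = - \frac{-5 + \frac{1}{-2}}{28} - 3 \left(1 - 2\right)^{2} = - \frac{-5 - \frac{1}{2}}{28} - 3 \left(-1\right)^{2} = \left(- \frac{1}{28}\right) \left(- \frac{11}{2}\right) - 3 = \frac{11}{56} - 3 = - \frac{157}{56}$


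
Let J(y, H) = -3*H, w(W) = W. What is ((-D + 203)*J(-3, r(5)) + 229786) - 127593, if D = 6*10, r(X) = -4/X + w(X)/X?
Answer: 510536/5 ≈ 1.0211e+5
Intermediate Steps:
r(X) = 1 - 4/X (r(X) = -4/X + X/X = -4/X + 1 = 1 - 4/X)
D = 60
((-D + 203)*J(-3, r(5)) + 229786) - 127593 = ((-1*60 + 203)*(-3*(-4 + 5)/5) + 229786) - 127593 = ((-60 + 203)*(-3/5) + 229786) - 127593 = (143*(-3*⅕) + 229786) - 127593 = (143*(-⅗) + 229786) - 127593 = (-429/5 + 229786) - 127593 = 1148501/5 - 127593 = 510536/5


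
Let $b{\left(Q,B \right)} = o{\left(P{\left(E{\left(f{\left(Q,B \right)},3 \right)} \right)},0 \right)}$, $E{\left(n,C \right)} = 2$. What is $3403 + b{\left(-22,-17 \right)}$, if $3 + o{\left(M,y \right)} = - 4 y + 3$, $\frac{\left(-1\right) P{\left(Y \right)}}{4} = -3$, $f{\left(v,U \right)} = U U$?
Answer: $3403$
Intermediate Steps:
$f{\left(v,U \right)} = U^{2}$
$P{\left(Y \right)} = 12$ ($P{\left(Y \right)} = \left(-4\right) \left(-3\right) = 12$)
$o{\left(M,y \right)} = - 4 y$ ($o{\left(M,y \right)} = -3 - \left(-3 + 4 y\right) = - 4 y$)
$b{\left(Q,B \right)} = 0$ ($b{\left(Q,B \right)} = \left(-4\right) 0 = 0$)
$3403 + b{\left(-22,-17 \right)} = 3403 + 0 = 3403$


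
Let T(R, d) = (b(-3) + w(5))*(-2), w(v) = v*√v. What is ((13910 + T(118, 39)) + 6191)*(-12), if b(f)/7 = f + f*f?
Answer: -240204 + 120*√5 ≈ -2.3994e+5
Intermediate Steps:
w(v) = v^(3/2)
b(f) = 7*f + 7*f² (b(f) = 7*(f + f*f) = 7*(f + f²) = 7*f + 7*f²)
T(R, d) = -84 - 10*√5 (T(R, d) = (7*(-3)*(1 - 3) + 5^(3/2))*(-2) = (7*(-3)*(-2) + 5*√5)*(-2) = (42 + 5*√5)*(-2) = -84 - 10*√5)
((13910 + T(118, 39)) + 6191)*(-12) = ((13910 + (-84 - 10*√5)) + 6191)*(-12) = ((13826 - 10*√5) + 6191)*(-12) = (20017 - 10*√5)*(-12) = -240204 + 120*√5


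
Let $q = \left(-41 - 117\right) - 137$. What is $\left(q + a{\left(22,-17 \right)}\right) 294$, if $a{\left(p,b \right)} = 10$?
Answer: $-83790$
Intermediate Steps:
$q = -295$ ($q = -158 - 137 = -295$)
$\left(q + a{\left(22,-17 \right)}\right) 294 = \left(-295 + 10\right) 294 = \left(-285\right) 294 = -83790$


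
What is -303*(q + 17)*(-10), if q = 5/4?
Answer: 110595/2 ≈ 55298.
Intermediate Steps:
q = 5/4 (q = 5*(1/4) = 5/4 ≈ 1.2500)
-303*(q + 17)*(-10) = -303*(5/4 + 17)*(-10) = -22119*(-10)/4 = -303*(-365/2) = 110595/2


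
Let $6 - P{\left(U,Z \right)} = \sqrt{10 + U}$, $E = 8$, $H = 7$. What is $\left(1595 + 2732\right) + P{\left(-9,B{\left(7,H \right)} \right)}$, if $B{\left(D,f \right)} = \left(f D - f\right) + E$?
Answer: $4332$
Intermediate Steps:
$B{\left(D,f \right)} = 8 - f + D f$ ($B{\left(D,f \right)} = \left(f D - f\right) + 8 = \left(D f - f\right) + 8 = \left(- f + D f\right) + 8 = 8 - f + D f$)
$P{\left(U,Z \right)} = 6 - \sqrt{10 + U}$
$\left(1595 + 2732\right) + P{\left(-9,B{\left(7,H \right)} \right)} = \left(1595 + 2732\right) + \left(6 - \sqrt{10 - 9}\right) = 4327 + \left(6 - \sqrt{1}\right) = 4327 + \left(6 - 1\right) = 4327 + 5 = 4332$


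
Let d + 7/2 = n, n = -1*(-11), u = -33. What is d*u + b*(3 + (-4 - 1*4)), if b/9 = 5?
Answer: -945/2 ≈ -472.50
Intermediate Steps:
b = 45 (b = 9*5 = 45)
n = 11
d = 15/2 (d = -7/2 + 11 = 15/2 ≈ 7.5000)
d*u + b*(3 + (-4 - 1*4)) = (15/2)*(-33) + 45*(3 + (-4 - 1*4)) = -495/2 + 45*(3 + (-4 - 4)) = -495/2 + 45*(3 - 8) = -495/2 + 45*(-5) = -495/2 - 225 = -945/2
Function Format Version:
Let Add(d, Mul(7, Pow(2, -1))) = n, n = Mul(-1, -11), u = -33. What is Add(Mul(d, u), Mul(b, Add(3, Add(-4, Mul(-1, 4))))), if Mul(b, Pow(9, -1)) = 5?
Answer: Rational(-945, 2) ≈ -472.50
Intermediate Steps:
b = 45 (b = Mul(9, 5) = 45)
n = 11
d = Rational(15, 2) (d = Add(Rational(-7, 2), 11) = Rational(15, 2) ≈ 7.5000)
Add(Mul(d, u), Mul(b, Add(3, Add(-4, Mul(-1, 4))))) = Add(Mul(Rational(15, 2), -33), Mul(45, Add(3, Add(-4, Mul(-1, 4))))) = Add(Rational(-495, 2), Mul(45, Add(3, Add(-4, -4)))) = Add(Rational(-495, 2), Mul(45, Add(3, -8))) = Add(Rational(-495, 2), Mul(45, -5)) = Add(Rational(-495, 2), -225) = Rational(-945, 2)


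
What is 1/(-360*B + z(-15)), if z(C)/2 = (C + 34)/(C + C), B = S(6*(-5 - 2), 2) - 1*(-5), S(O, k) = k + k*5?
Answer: -15/91819 ≈ -0.00016336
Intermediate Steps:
S(O, k) = 6*k (S(O, k) = k + 5*k = 6*k)
B = 17 (B = 6*2 - 1*(-5) = 12 + 5 = 17)
z(C) = (34 + C)/C (z(C) = 2*((C + 34)/(C + C)) = 2*((34 + C)/((2*C))) = 2*((34 + C)*(1/(2*C))) = 2*((34 + C)/(2*C)) = (34 + C)/C)
1/(-360*B + z(-15)) = 1/(-360*17 + (34 - 15)/(-15)) = 1/(-6120 - 1/15*19) = 1/(-6120 - 19/15) = 1/(-91819/15) = -15/91819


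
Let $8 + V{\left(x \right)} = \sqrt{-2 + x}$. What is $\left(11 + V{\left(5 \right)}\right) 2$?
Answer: $6 + 2 \sqrt{3} \approx 9.4641$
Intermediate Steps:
$V{\left(x \right)} = -8 + \sqrt{-2 + x}$
$\left(11 + V{\left(5 \right)}\right) 2 = \left(11 - \left(8 - \sqrt{-2 + 5}\right)\right) 2 = \left(11 - \left(8 - \sqrt{3}\right)\right) 2 = \left(3 + \sqrt{3}\right) 2 = 6 + 2 \sqrt{3}$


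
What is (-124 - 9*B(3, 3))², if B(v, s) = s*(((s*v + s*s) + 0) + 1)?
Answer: 405769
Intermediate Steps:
B(v, s) = s*(1 + s² + s*v) (B(v, s) = s*(((s*v + s²) + 0) + 1) = s*(((s² + s*v) + 0) + 1) = s*((s² + s*v) + 1) = s*(1 + s² + s*v))
(-124 - 9*B(3, 3))² = (-124 - 27*(1 + 3² + 3*3))² = (-124 - 27*(1 + 9 + 9))² = (-124 - 27*19)² = (-124 - 9*57)² = (-124 - 513)² = (-637)² = 405769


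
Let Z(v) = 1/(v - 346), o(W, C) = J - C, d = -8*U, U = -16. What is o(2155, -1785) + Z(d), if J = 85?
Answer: 407659/218 ≈ 1870.0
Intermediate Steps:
d = 128 (d = -8*(-16) = 128)
o(W, C) = 85 - C
Z(v) = 1/(-346 + v)
o(2155, -1785) + Z(d) = (85 - 1*(-1785)) + 1/(-346 + 128) = (85 + 1785) + 1/(-218) = 1870 - 1/218 = 407659/218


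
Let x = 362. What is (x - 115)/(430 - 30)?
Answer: 247/400 ≈ 0.61750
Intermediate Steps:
(x - 115)/(430 - 30) = (362 - 115)/(430 - 30) = 247/400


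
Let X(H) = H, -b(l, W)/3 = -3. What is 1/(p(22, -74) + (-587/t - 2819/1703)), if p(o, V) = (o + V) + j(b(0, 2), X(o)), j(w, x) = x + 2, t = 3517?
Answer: -5989451/178618712 ≈ -0.033532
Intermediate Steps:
b(l, W) = 9 (b(l, W) = -3*(-3) = 9)
j(w, x) = 2 + x
p(o, V) = 2 + V + 2*o (p(o, V) = (o + V) + (2 + o) = (V + o) + (2 + o) = 2 + V + 2*o)
1/(p(22, -74) + (-587/t - 2819/1703)) = 1/((2 - 74 + 2*22) + (-587/3517 - 2819/1703)) = 1/((2 - 74 + 44) + (-587*1/3517 - 2819*1/1703)) = 1/(-28 + (-587/3517 - 2819/1703)) = 1/(-28 - 10914084/5989451) = 1/(-178618712/5989451) = -5989451/178618712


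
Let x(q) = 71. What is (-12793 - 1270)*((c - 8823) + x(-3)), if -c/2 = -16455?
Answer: -339733954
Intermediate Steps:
c = 32910 (c = -2*(-16455) = 32910)
(-12793 - 1270)*((c - 8823) + x(-3)) = (-12793 - 1270)*((32910 - 8823) + 71) = -14063*(24087 + 71) = -14063*24158 = -339733954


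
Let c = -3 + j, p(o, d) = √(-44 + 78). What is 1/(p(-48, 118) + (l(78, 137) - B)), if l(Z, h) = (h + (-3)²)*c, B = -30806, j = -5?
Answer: 14819/439205505 - √34/878411010 ≈ 3.3734e-5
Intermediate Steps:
p(o, d) = √34
c = -8 (c = -3 - 5 = -8)
l(Z, h) = -72 - 8*h (l(Z, h) = (h + (-3)²)*(-8) = (h + 9)*(-8) = (9 + h)*(-8) = -72 - 8*h)
1/(p(-48, 118) + (l(78, 137) - B)) = 1/(√34 + ((-72 - 8*137) - 1*(-30806))) = 1/(√34 + ((-72 - 1096) + 30806)) = 1/(√34 + (-1168 + 30806)) = 1/(√34 + 29638) = 1/(29638 + √34)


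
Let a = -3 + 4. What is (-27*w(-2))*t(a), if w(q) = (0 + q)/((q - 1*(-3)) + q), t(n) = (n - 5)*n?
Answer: 216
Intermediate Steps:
a = 1
t(n) = n*(-5 + n) (t(n) = (-5 + n)*n = n*(-5 + n))
w(q) = q/(3 + 2*q) (w(q) = q/((q + 3) + q) = q/((3 + q) + q) = q/(3 + 2*q))
(-27*w(-2))*t(a) = (-(-54)/(3 + 2*(-2)))*(1*(-5 + 1)) = (-(-54)/(3 - 4))*(1*(-4)) = -(-54)/(-1)*(-4) = -(-54)*(-1)*(-4) = -27*2*(-4) = -54*(-4) = 216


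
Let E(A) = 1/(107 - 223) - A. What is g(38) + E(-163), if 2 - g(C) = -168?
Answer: 38627/116 ≈ 332.99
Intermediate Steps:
g(C) = 170 (g(C) = 2 - 1*(-168) = 2 + 168 = 170)
E(A) = -1/116 - A (E(A) = 1/(-116) - A = -1/116 - A)
g(38) + E(-163) = 170 + (-1/116 - 1*(-163)) = 170 + (-1/116 + 163) = 170 + 18907/116 = 38627/116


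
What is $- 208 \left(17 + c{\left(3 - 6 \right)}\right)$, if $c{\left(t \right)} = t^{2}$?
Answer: $-5408$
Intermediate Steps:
$- 208 \left(17 + c{\left(3 - 6 \right)}\right) = - 208 \left(17 + \left(3 - 6\right)^{2}\right) = - 208 \left(17 + \left(-3\right)^{2}\right) = - 208 \left(17 + 9\right) = \left(-208\right) 26 = -5408$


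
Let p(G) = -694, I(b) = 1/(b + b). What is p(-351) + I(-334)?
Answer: -463593/668 ≈ -694.00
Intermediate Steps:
I(b) = 1/(2*b)
p(-351) + I(-334) = -694 + (½)/(-334) = -694 + (½)*(-1/334) = -694 - 1/668 = -463593/668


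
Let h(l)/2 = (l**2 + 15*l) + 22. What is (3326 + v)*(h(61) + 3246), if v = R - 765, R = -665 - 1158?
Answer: 9270756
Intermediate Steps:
R = -1823
h(l) = 44 + 2*l**2 + 30*l (h(l) = 2*((l**2 + 15*l) + 22) = 2*(22 + l**2 + 15*l) = 44 + 2*l**2 + 30*l)
v = -2588 (v = -1823 - 765 = -2588)
(3326 + v)*(h(61) + 3246) = (3326 - 2588)*((44 + 2*61**2 + 30*61) + 3246) = 738*((44 + 2*3721 + 1830) + 3246) = 738*((44 + 7442 + 1830) + 3246) = 738*(9316 + 3246) = 738*12562 = 9270756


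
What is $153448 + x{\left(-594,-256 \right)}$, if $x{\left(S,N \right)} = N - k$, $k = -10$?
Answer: $153202$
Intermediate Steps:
$x{\left(S,N \right)} = 10 + N$ ($x{\left(S,N \right)} = N - -10 = N + 10 = 10 + N$)
$153448 + x{\left(-594,-256 \right)} = 153448 + \left(10 - 256\right) = 153448 - 246 = 153202$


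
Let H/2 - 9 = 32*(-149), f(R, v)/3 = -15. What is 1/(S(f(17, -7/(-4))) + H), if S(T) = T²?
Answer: -1/7493 ≈ -0.00013346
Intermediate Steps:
f(R, v) = -45 (f(R, v) = 3*(-15) = -45)
H = -9518 (H = 18 + 2*(32*(-149)) = 18 + 2*(-4768) = 18 - 9536 = -9518)
1/(S(f(17, -7/(-4))) + H) = 1/((-45)² - 9518) = 1/(2025 - 9518) = 1/(-7493) = -1/7493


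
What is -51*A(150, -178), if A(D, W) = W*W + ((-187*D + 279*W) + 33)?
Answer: 2345745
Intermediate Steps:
A(D, W) = 33 + W**2 - 187*D + 279*W (A(D, W) = W**2 + (33 - 187*D + 279*W) = 33 + W**2 - 187*D + 279*W)
-51*A(150, -178) = -51*(33 + (-178)**2 - 187*150 + 279*(-178)) = -51*(33 + 31684 - 28050 - 49662) = -51*(-45995) = 2345745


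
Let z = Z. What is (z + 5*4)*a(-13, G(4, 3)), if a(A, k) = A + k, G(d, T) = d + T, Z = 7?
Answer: -162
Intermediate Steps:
G(d, T) = T + d
z = 7
(z + 5*4)*a(-13, G(4, 3)) = (7 + 5*4)*(-13 + (3 + 4)) = (7 + 20)*(-13 + 7) = 27*(-6) = -162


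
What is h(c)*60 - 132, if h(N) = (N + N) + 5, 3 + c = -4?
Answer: -672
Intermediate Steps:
c = -7 (c = -3 - 4 = -7)
h(N) = 5 + 2*N (h(N) = 2*N + 5 = 5 + 2*N)
h(c)*60 - 132 = (5 + 2*(-7))*60 - 132 = (5 - 14)*60 - 132 = -9*60 - 132 = -540 - 132 = -672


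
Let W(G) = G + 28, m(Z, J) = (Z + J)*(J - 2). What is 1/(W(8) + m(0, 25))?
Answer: 1/611 ≈ 0.0016367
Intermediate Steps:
m(Z, J) = (-2 + J)*(J + Z) (m(Z, J) = (J + Z)*(-2 + J) = (-2 + J)*(J + Z))
W(G) = 28 + G
1/(W(8) + m(0, 25)) = 1/((28 + 8) + (25**2 - 2*25 - 2*0 + 25*0)) = 1/(36 + (625 - 50 + 0 + 0)) = 1/(36 + 575) = 1/611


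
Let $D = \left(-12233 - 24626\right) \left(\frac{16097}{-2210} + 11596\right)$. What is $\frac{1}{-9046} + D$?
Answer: $- \frac{2134851863981648}{4997915} \approx -4.2715 \cdot 10^{8}$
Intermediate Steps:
$D = - \frac{943998171117}{2210}$ ($D = - 36859 \left(16097 \left(- \frac{1}{2210}\right) + 11596\right) = - 36859 \left(- \frac{16097}{2210} + 11596\right) = \left(-36859\right) \frac{25611063}{2210} = - \frac{943998171117}{2210} \approx -4.2715 \cdot 10^{8}$)
$\frac{1}{-9046} + D = \frac{1}{-9046} - \frac{943998171117}{2210} = - \frac{1}{9046} - \frac{943998171117}{2210} = - \frac{2134851863981648}{4997915}$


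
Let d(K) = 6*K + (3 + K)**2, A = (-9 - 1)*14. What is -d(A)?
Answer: -17929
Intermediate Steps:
A = -140 (A = -10*14 = -140)
d(K) = (3 + K)**2 + 6*K
-d(A) = -((3 - 140)**2 + 6*(-140)) = -((-137)**2 - 840) = -(18769 - 840) = -1*17929 = -17929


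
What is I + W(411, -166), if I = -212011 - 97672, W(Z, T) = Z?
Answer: -309272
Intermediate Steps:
I = -309683
I + W(411, -166) = -309683 + 411 = -309272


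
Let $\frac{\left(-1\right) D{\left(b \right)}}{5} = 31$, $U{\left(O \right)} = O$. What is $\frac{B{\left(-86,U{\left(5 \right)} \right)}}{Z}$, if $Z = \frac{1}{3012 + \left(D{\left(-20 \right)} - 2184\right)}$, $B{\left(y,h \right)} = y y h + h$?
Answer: $24890905$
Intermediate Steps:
$D{\left(b \right)} = -155$ ($D{\left(b \right)} = \left(-5\right) 31 = -155$)
$B{\left(y,h \right)} = h + h y^{2}$ ($B{\left(y,h \right)} = y^{2} h + h = h y^{2} + h = h + h y^{2}$)
$Z = \frac{1}{673}$ ($Z = \frac{1}{3012 - 2339} = \frac{1}{673} \approx 0.0014859$)
$\frac{B{\left(-86,U{\left(5 \right)} \right)}}{Z} = 5 \left(1 + \left(-86\right)^{2}\right) \frac{1}{\frac{1}{673}} = 5 \left(1 + 7396\right) 673 = 5 \cdot 7397 \cdot 673 = 36985 \cdot 673 = 24890905$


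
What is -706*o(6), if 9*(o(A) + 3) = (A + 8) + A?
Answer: 4942/9 ≈ 549.11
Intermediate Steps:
o(A) = -19/9 + 2*A/9 (o(A) = -3 + ((A + 8) + A)/9 = -3 + ((8 + A) + A)/9 = -3 + (8 + 2*A)/9 = -3 + (8/9 + 2*A/9) = -19/9 + 2*A/9)
-706*o(6) = -706*(-19/9 + (2/9)*6) = -706*(-19/9 + 4/3) = -706*(-7/9) = 4942/9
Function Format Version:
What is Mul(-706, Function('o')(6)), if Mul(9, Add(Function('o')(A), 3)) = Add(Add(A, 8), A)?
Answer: Rational(4942, 9) ≈ 549.11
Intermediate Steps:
Function('o')(A) = Add(Rational(-19, 9), Mul(Rational(2, 9), A)) (Function('o')(A) = Add(-3, Mul(Rational(1, 9), Add(Add(A, 8), A))) = Add(-3, Mul(Rational(1, 9), Add(Add(8, A), A))) = Add(-3, Mul(Rational(1, 9), Add(8, Mul(2, A)))) = Add(-3, Add(Rational(8, 9), Mul(Rational(2, 9), A))) = Add(Rational(-19, 9), Mul(Rational(2, 9), A)))
Mul(-706, Function('o')(6)) = Mul(-706, Add(Rational(-19, 9), Mul(Rational(2, 9), 6))) = Mul(-706, Add(Rational(-19, 9), Rational(4, 3))) = Mul(-706, Rational(-7, 9)) = Rational(4942, 9)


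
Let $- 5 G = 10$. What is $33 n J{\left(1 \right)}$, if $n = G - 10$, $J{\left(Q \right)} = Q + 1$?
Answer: $-792$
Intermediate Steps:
$J{\left(Q \right)} = 1 + Q$
$G = -2$ ($G = \left(- \frac{1}{5}\right) 10 = -2$)
$n = -12$ ($n = -2 - 10 = -12$)
$33 n J{\left(1 \right)} = 33 \left(-12\right) \left(1 + 1\right) = \left(-396\right) 2 = -792$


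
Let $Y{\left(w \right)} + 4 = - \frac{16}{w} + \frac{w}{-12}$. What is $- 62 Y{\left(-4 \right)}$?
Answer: $- \frac{62}{3} \approx -20.667$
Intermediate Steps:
$Y{\left(w \right)} = -4 - \frac{16}{w} - \frac{w}{12}$ ($Y{\left(w \right)} = -4 + \left(- \frac{16}{w} + \frac{w}{-12}\right) = -4 + \left(- \frac{16}{w} + w \left(- \frac{1}{12}\right)\right) = -4 - \left(\frac{16}{w} + \frac{w}{12}\right) = -4 - \frac{16}{w} - \frac{w}{12}$)
$- 62 Y{\left(-4 \right)} = - 62 \left(-4 - \frac{16}{-4} - - \frac{1}{3}\right) = - 62 \left(-4 - -4 + \frac{1}{3}\right) = - 62 \left(-4 + 4 + \frac{1}{3}\right) = \left(-62\right) \frac{1}{3} = - \frac{62}{3}$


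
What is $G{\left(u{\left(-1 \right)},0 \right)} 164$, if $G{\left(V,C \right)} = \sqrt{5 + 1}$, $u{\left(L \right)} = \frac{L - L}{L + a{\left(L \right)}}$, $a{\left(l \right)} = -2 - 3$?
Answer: $164 \sqrt{6} \approx 401.72$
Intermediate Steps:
$a{\left(l \right)} = -5$ ($a{\left(l \right)} = -2 - 3 = -5$)
$u{\left(L \right)} = 0$ ($u{\left(L \right)} = \frac{L - L}{L - 5} = \frac{0}{-5 + L} = 0$)
$G{\left(V,C \right)} = \sqrt{6}$
$G{\left(u{\left(-1 \right)},0 \right)} 164 = \sqrt{6} \cdot 164 = 164 \sqrt{6}$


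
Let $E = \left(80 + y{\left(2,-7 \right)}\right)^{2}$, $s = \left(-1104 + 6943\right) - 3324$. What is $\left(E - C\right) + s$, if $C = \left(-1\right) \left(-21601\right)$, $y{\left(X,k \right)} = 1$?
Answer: $-12525$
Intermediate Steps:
$s = 2515$ ($s = 5839 - 3324 = 2515$)
$E = 6561$ ($E = \left(80 + 1\right)^{2} = 81^{2} = 6561$)
$C = 21601$
$\left(E - C\right) + s = \left(6561 - 21601\right) + 2515 = -15040 + 2515 = -12525$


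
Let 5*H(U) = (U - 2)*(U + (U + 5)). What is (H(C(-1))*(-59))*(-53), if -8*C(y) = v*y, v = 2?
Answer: -240779/40 ≈ -6019.5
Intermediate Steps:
C(y) = -y/4
H(U) = (-2 + U)*(5 + 2*U)/5 (H(U) = ((U - 2)*(U + (U + 5)))/5 = ((-2 + U)*(U + (5 + U)))/5 = ((-2 + U)*(5 + 2*U))/5 = (-2 + U)*(5 + 2*U)/5)
(H(C(-1))*(-59))*(-53) = ((-2 + (-¼*(-1))/5 + 2*(-¼*(-1))²/5)*(-59))*(-53) = ((-2 + (⅕)*(¼) + 2*(¼)²/5)*(-59))*(-53) = ((-2 + 1/20 + (⅖)*(1/16))*(-59))*(-53) = ((-2 + 1/20 + 1/40)*(-59))*(-53) = -77/40*(-59)*(-53) = (4543/40)*(-53) = -240779/40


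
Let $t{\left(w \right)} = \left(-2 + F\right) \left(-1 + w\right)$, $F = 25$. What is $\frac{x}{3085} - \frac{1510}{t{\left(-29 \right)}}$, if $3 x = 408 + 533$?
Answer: $\frac{487478}{212865} \approx 2.2901$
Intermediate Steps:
$t{\left(w \right)} = -23 + 23 w$ ($t{\left(w \right)} = \left(-2 + 25\right) \left(-1 + w\right) = 23 \left(-1 + w\right) = -23 + 23 w$)
$x = \frac{941}{3}$ ($x = \frac{408 + 533}{3} = \frac{1}{3} \cdot 941 = \frac{941}{3} \approx 313.67$)
$\frac{x}{3085} - \frac{1510}{t{\left(-29 \right)}} = \frac{941}{3 \cdot 3085} - \frac{1510}{-23 + 23 \left(-29\right)} = \frac{941}{3} \cdot \frac{1}{3085} - \frac{1510}{-23 - 667} = \frac{941}{9255} - \frac{1510}{-690} = \frac{941}{9255} - - \frac{151}{69} = \frac{941}{9255} + \frac{151}{69} = \frac{487478}{212865}$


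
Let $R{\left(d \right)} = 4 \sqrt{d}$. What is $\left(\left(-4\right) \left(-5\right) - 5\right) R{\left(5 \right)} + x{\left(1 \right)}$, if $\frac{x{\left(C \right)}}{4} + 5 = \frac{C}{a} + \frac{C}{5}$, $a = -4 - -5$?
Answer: $- \frac{76}{5} + 60 \sqrt{5} \approx 118.96$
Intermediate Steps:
$a = 1$ ($a = -4 + 5 = 1$)
$x{\left(C \right)} = -20 + \frac{24 C}{5}$ ($x{\left(C \right)} = -20 + 4 \left(\frac{C}{1} + \frac{C}{5}\right) = -20 + 4 \left(C 1 + C \frac{1}{5}\right) = -20 + 4 \left(C + \frac{C}{5}\right) = -20 + 4 \frac{6 C}{5} = -20 + \frac{24 C}{5}$)
$\left(\left(-4\right) \left(-5\right) - 5\right) R{\left(5 \right)} + x{\left(1 \right)} = \left(\left(-4\right) \left(-5\right) - 5\right) 4 \sqrt{5} + \left(-20 + \frac{24}{5} \cdot 1\right) = \left(20 - 5\right) 4 \sqrt{5} + \left(-20 + \frac{24}{5}\right) = 15 \cdot 4 \sqrt{5} - \frac{76}{5} = 60 \sqrt{5} - \frac{76}{5} = - \frac{76}{5} + 60 \sqrt{5}$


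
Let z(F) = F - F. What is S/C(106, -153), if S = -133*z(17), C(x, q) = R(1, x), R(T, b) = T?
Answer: 0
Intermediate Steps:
z(F) = 0
C(x, q) = 1
S = 0 (S = -133*0 = 0)
S/C(106, -153) = 0/1 = 0*1 = 0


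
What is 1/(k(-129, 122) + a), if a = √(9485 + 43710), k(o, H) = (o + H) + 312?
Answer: 61/7966 - √53195/39830 ≈ 0.0018669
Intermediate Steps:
k(o, H) = 312 + H + o (k(o, H) = (H + o) + 312 = 312 + H + o)
a = √53195 ≈ 230.64
1/(k(-129, 122) + a) = 1/((312 + 122 - 129) + √53195) = 1/(305 + √53195)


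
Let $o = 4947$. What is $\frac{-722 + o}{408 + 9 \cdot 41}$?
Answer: $\frac{4225}{777} \approx 5.4376$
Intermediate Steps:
$\frac{-722 + o}{408 + 9 \cdot 41} = \frac{-722 + 4947}{408 + 9 \cdot 41} = \frac{4225}{408 + 369} = \frac{4225}{777}$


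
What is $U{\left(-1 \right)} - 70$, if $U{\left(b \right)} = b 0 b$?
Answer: $-70$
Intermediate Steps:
$U{\left(b \right)} = 0$ ($U{\left(b \right)} = 0 b = 0$)
$U{\left(-1 \right)} - 70 = 0 - 70 = -70$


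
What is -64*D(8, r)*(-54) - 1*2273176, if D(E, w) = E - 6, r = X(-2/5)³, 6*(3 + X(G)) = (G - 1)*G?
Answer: -2266264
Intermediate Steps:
X(G) = -3 + G*(-1 + G)/6 (X(G) = -3 + ((G - 1)*G)/6 = -3 + ((-1 + G)*G)/6 = -3 + (G*(-1 + G))/6 = -3 + G*(-1 + G)/6)
r = -10360232/421875 (r = (-3 - (-1)/(3*5) + (-2/5)²/6)³ = (-3 - (-1)/(3*5) + (-2*⅕)²/6)³ = (-3 - ⅙*(-⅖) + (-⅖)²/6)³ = (-3 + 1/15 + (⅙)*(4/25))³ = (-3 + 1/15 + 2/75)³ = (-218/75)³ = -10360232/421875 ≈ -24.558)
D(E, w) = -6 + E
-64*D(8, r)*(-54) - 1*2273176 = -64*(-6 + 8)*(-54) - 1*2273176 = -64*2*(-54) - 2273176 = -128*(-54) - 2273176 = 6912 - 2273176 = -2266264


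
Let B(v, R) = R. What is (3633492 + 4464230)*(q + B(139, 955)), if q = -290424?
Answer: -2344039489618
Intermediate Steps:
(3633492 + 4464230)*(q + B(139, 955)) = (3633492 + 4464230)*(-290424 + 955) = 8097722*(-289469) = -2344039489618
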